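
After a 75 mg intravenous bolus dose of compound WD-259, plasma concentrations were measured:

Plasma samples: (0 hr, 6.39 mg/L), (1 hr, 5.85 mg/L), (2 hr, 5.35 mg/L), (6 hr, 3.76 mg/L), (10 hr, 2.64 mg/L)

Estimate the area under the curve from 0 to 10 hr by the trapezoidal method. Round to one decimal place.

Trapezoidal AUC_0→10:
  [0→1]: (6.39+5.85)/2 × 1 = 6.12
  [1→2]: (5.85+5.35)/2 × 1 = 5.6
  [2→6]: (5.35+3.76)/2 × 4 = 18.22
  [6→10]: (3.76+2.64)/2 × 4 = 12.8
  Sum = 42.74 mg/L·hr

AUC = 42.7 mg/L·hr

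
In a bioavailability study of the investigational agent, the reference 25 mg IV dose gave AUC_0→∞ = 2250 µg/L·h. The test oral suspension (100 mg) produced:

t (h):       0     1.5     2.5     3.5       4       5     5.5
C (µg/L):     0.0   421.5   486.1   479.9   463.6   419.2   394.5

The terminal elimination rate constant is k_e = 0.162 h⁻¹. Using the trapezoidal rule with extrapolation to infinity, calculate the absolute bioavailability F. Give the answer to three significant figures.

Trapezoidal AUC_0→5.5 (oral suspension):
  [0→1.5]: (0.0+421.5)/2 × 1.5 = 316.125
  [1.5→2.5]: (421.5+486.1)/2 × 1 = 453.8
  [2.5→3.5]: (486.1+479.9)/2 × 1 = 483.0
  [3.5→4]: (479.9+463.6)/2 × 0.5 = 235.875
  [4→5]: (463.6+419.2)/2 × 1 = 441.4
  [5→5.5]: (419.2+394.5)/2 × 0.5 = 203.425
  Sum = 2133.625 µg/L·h
Tail: C_last/k_e = 394.5/0.162 = 2435.185
AUC_0→∞ (oral suspension) = 2133.625 + 2435.185 = 4568.81 µg/L·h
F = (AUC_ev/D_ev)/(AUC_iv/D_iv) = (4568.81/100)/(2250/25) = 45.6881/90 = 0.5076

F = 0.508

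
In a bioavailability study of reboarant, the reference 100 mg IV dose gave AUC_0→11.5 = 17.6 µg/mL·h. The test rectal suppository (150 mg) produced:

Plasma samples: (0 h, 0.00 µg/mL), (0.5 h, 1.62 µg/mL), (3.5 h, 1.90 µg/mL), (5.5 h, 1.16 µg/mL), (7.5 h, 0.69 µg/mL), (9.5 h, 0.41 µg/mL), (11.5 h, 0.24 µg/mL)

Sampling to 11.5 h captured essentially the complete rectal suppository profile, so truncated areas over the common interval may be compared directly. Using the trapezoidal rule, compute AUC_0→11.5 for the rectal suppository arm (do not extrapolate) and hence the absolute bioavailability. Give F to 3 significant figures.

Trapezoidal AUC_0→11.5 (rectal suppository):
  [0→0.5]: (0.00+1.62)/2 × 0.5 = 0.405
  [0.5→3.5]: (1.62+1.90)/2 × 3 = 5.28
  [3.5→5.5]: (1.90+1.16)/2 × 2 = 3.06
  [5.5→7.5]: (1.16+0.69)/2 × 2 = 1.85
  [7.5→9.5]: (0.69+0.41)/2 × 2 = 1.1
  [9.5→11.5]: (0.41+0.24)/2 × 2 = 0.65
  Sum = 12.345 µg/mL·h
F = (AUC_ev/D_ev)/(AUC_iv/D_iv) = (12.345/150)/(17.6/100) = 0.0823/0.176 = 0.4676

F = 0.468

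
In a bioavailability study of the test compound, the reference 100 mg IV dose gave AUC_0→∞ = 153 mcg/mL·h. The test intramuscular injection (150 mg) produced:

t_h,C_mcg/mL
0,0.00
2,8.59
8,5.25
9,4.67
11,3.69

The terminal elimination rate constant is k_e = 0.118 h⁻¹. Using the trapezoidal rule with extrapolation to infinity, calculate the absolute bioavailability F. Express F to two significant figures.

F = 0.41

Trapezoidal AUC_0→11 (intramuscular injection):
  [0→2]: (0.00+8.59)/2 × 2 = 8.59
  [2→8]: (8.59+5.25)/2 × 6 = 41.52
  [8→9]: (5.25+4.67)/2 × 1 = 4.96
  [9→11]: (4.67+3.69)/2 × 2 = 8.36
  Sum = 63.43 mcg/mL·h
Tail: C_last/k_e = 3.69/0.118 = 31.271
AUC_0→∞ (intramuscular injection) = 63.43 + 31.271 = 94.701 mcg/mL·h
F = (AUC_ev/D_ev)/(AUC_iv/D_iv) = (94.701/150)/(153/100) = 0.63134/1.53 = 0.4126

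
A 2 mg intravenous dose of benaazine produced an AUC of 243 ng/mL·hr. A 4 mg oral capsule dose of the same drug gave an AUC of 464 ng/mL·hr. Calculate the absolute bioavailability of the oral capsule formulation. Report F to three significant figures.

F = (AUC_ev / D_ev) / (AUC_iv / D_iv)
  = (464/4) / (243/2)
  = 116 / 121.5 = 0.9547

F = 0.955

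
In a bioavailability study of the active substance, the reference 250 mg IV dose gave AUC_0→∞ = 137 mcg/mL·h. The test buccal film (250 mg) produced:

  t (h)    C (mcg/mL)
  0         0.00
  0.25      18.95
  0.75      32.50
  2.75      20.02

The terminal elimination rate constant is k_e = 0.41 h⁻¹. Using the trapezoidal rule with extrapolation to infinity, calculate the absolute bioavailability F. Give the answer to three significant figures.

Trapezoidal AUC_0→2.75 (buccal film):
  [0→0.25]: (0.00+18.95)/2 × 0.25 = 2.36875
  [0.25→0.75]: (18.95+32.50)/2 × 0.5 = 12.8625
  [0.75→2.75]: (32.50+20.02)/2 × 2 = 52.52
  Sum = 67.75125 mcg/mL·h
Tail: C_last/k_e = 20.02/0.41 = 48.829
AUC_0→∞ (buccal film) = 67.75125 + 48.829 = 116.58025 mcg/mL·h
F = (AUC_ev/D_ev)/(AUC_iv/D_iv) = (116.58025/250)/(137/250) = 0.466321/0.548 = 0.8510

F = 0.851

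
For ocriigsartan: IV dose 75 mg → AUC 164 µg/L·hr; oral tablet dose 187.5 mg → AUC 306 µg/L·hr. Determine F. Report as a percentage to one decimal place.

F = (AUC_ev / D_ev) / (AUC_iv / D_iv)
  = (306/187.5) / (164/75)
  = 1.632 / 2.18667 = 0.7463
  = 74.63%

F = 74.6%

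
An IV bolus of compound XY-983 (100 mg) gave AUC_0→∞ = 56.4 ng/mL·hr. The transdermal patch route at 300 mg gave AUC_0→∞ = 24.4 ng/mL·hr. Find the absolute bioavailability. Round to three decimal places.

F = (AUC_ev / D_ev) / (AUC_iv / D_iv)
  = (24.4/300) / (56.4/100)
  = 0.0813333 / 0.564 = 0.1442

F = 0.144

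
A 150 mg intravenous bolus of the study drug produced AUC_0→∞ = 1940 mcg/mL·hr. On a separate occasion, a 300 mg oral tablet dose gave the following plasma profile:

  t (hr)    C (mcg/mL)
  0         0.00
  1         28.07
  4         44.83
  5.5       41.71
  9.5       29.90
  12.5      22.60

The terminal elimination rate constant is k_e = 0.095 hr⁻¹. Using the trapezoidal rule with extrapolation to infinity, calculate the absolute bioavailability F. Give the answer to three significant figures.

Trapezoidal AUC_0→12.5 (oral tablet):
  [0→1]: (0.00+28.07)/2 × 1 = 14.035
  [1→4]: (28.07+44.83)/2 × 3 = 109.35
  [4→5.5]: (44.83+41.71)/2 × 1.5 = 64.905
  [5.5→9.5]: (41.71+29.90)/2 × 4 = 143.22
  [9.5→12.5]: (29.90+22.60)/2 × 3 = 78.75
  Sum = 410.26 mcg/mL·hr
Tail: C_last/k_e = 22.60/0.095 = 237.895
AUC_0→∞ (oral tablet) = 410.26 + 237.895 = 648.155 mcg/mL·hr
F = (AUC_ev/D_ev)/(AUC_iv/D_iv) = (648.155/300)/(1940/150) = 2.16052/12.9333 = 0.1671

F = 0.167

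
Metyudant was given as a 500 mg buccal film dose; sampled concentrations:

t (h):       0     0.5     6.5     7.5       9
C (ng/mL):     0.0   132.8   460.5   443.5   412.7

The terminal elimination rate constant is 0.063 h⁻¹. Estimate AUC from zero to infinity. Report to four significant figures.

AUC = 9458 ng/mL·h

Trapezoidal AUC_0→9:
  [0→0.5]: (0.0+132.8)/2 × 0.5 = 33.2
  [0.5→6.5]: (132.8+460.5)/2 × 6 = 1779.9
  [6.5→7.5]: (460.5+443.5)/2 × 1 = 452.0
  [7.5→9]: (443.5+412.7)/2 × 1.5 = 642.15
  Sum = 2907.25 ng/mL·h
Extrapolated tail: C_last / k_e = 412.7 / 0.063 = 6550.794
AUC_0→∞ = 2907.25 + 6550.794 = 9458.044 ng/mL·h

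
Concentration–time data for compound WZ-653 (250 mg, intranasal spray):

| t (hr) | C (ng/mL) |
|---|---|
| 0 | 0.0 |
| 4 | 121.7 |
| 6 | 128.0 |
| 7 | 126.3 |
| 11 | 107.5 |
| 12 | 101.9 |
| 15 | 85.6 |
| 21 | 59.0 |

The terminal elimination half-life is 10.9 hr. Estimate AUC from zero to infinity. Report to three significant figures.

AUC = 2840 ng/mL·hr

Trapezoidal AUC_0→21:
  [0→4]: (0.0+121.7)/2 × 4 = 243.4
  [4→6]: (121.7+128.0)/2 × 2 = 249.7
  [6→7]: (128.0+126.3)/2 × 1 = 127.15
  [7→11]: (126.3+107.5)/2 × 4 = 467.6
  [11→12]: (107.5+101.9)/2 × 1 = 104.7
  [12→15]: (101.9+85.6)/2 × 3 = 281.25
  [15→21]: (85.6+59.0)/2 × 6 = 433.8
  Sum = 1907.6 ng/mL·hr
k_e = ln2 / t½ = 0.693147 / 10.9 = 0.0636 hr^-1
Extrapolated tail: C_last / k_e = 59.0 / 0.0636 = 927.673
AUC_0→∞ = 1907.6 + 927.673 = 2835.273 ng/mL·hr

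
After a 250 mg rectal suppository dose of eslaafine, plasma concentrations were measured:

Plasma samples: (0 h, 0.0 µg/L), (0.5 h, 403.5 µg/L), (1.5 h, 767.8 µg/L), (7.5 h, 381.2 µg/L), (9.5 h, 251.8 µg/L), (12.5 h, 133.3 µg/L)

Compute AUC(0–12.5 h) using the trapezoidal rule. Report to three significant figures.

Trapezoidal AUC_0→12.5:
  [0→0.5]: (0.0+403.5)/2 × 0.5 = 100.875
  [0.5→1.5]: (403.5+767.8)/2 × 1 = 585.65
  [1.5→7.5]: (767.8+381.2)/2 × 6 = 3447.0
  [7.5→9.5]: (381.2+251.8)/2 × 2 = 633.0
  [9.5→12.5]: (251.8+133.3)/2 × 3 = 577.65
  Sum = 5344.175 µg/L·h

AUC = 5340 µg/L·h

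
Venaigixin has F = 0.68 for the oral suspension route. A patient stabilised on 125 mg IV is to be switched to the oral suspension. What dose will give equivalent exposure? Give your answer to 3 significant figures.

D_oral = 184 mg

For equal systemic exposure: F × D_ev = D_iv
D_ev = D_iv / F = 125 / 0.68 = 183.824 mg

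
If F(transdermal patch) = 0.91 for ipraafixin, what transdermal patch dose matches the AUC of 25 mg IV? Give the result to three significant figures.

For equal systemic exposure: F × D_ev = D_iv
D_ev = D_iv / F = 25 / 0.91 = 27.4725 mg

D_transdermal = 27.5 mg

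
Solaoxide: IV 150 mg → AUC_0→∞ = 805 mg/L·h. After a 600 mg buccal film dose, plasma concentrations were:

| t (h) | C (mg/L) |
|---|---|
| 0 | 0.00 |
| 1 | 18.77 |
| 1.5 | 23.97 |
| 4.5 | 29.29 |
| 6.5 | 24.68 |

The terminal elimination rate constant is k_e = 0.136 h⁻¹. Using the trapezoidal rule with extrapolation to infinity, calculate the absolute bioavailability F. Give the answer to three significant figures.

Trapezoidal AUC_0→6.5 (buccal film):
  [0→1]: (0.00+18.77)/2 × 1 = 9.385
  [1→1.5]: (18.77+23.97)/2 × 0.5 = 10.685
  [1.5→4.5]: (23.97+29.29)/2 × 3 = 79.89
  [4.5→6.5]: (29.29+24.68)/2 × 2 = 53.97
  Sum = 153.93 mg/L·h
Tail: C_last/k_e = 24.68/0.136 = 181.471
AUC_0→∞ (buccal film) = 153.93 + 181.471 = 335.401 mg/L·h
F = (AUC_ev/D_ev)/(AUC_iv/D_iv) = (335.401/600)/(805/150) = 0.559002/5.36667 = 0.1042

F = 0.104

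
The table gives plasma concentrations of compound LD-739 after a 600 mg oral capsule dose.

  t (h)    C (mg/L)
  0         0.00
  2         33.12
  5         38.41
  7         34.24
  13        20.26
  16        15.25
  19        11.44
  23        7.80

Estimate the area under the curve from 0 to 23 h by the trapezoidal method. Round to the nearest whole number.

Trapezoidal AUC_0→23:
  [0→2]: (0.00+33.12)/2 × 2 = 33.12
  [2→5]: (33.12+38.41)/2 × 3 = 107.295
  [5→7]: (38.41+34.24)/2 × 2 = 72.65
  [7→13]: (34.24+20.26)/2 × 6 = 163.5
  [13→16]: (20.26+15.25)/2 × 3 = 53.265
  [16→19]: (15.25+11.44)/2 × 3 = 40.035
  [19→23]: (11.44+7.80)/2 × 4 = 38.48
  Sum = 508.345 mg/L·h

AUC = 508 mg/L·h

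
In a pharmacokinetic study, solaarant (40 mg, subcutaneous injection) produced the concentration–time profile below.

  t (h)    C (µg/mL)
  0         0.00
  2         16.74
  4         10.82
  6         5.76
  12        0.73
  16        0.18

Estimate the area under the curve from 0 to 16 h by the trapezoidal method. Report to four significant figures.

AUC = 82.17 µg/mL·h

Trapezoidal AUC_0→16:
  [0→2]: (0.00+16.74)/2 × 2 = 16.74
  [2→4]: (16.74+10.82)/2 × 2 = 27.56
  [4→6]: (10.82+5.76)/2 × 2 = 16.58
  [6→12]: (5.76+0.73)/2 × 6 = 19.47
  [12→16]: (0.73+0.18)/2 × 4 = 1.82
  Sum = 82.17 µg/mL·h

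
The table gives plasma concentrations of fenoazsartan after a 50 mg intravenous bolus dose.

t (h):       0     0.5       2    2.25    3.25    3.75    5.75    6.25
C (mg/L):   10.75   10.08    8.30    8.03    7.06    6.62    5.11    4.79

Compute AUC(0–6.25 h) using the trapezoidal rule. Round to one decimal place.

AUC = 46.2 mg/L·h

Trapezoidal AUC_0→6.25:
  [0→0.5]: (10.75+10.08)/2 × 0.5 = 5.2075
  [0.5→2]: (10.08+8.30)/2 × 1.5 = 13.785
  [2→2.25]: (8.30+8.03)/2 × 0.25 = 2.04125
  [2.25→3.25]: (8.03+7.06)/2 × 1 = 7.545
  [3.25→3.75]: (7.06+6.62)/2 × 0.5 = 3.42
  [3.75→5.75]: (6.62+5.11)/2 × 2 = 11.73
  [5.75→6.25]: (5.11+4.79)/2 × 0.5 = 2.475
  Sum = 46.20375 mg/L·h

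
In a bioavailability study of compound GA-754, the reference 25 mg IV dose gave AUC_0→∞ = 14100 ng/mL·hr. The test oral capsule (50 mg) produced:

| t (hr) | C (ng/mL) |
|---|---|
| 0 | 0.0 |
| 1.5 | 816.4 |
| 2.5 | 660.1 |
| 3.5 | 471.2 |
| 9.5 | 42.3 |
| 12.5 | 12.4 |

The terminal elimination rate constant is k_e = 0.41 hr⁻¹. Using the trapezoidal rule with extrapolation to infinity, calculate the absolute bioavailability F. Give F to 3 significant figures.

F = 0.127

Trapezoidal AUC_0→12.5 (oral capsule):
  [0→1.5]: (0.0+816.4)/2 × 1.5 = 612.3
  [1.5→2.5]: (816.4+660.1)/2 × 1 = 738.25
  [2.5→3.5]: (660.1+471.2)/2 × 1 = 565.65
  [3.5→9.5]: (471.2+42.3)/2 × 6 = 1540.5
  [9.5→12.5]: (42.3+12.4)/2 × 3 = 82.05
  Sum = 3538.75 ng/mL·hr
Tail: C_last/k_e = 12.4/0.41 = 30.244
AUC_0→∞ (oral capsule) = 3538.75 + 30.244 = 3568.994 ng/mL·hr
F = (AUC_ev/D_ev)/(AUC_iv/D_iv) = (3568.994/50)/(14100/25) = 71.37988/564 = 0.1266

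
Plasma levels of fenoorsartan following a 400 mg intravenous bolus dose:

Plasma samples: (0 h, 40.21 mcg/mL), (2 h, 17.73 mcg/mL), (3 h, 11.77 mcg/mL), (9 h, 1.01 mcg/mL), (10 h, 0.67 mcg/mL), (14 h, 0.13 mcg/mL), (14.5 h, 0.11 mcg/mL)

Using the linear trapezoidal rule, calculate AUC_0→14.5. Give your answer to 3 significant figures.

Trapezoidal AUC_0→14.5:
  [0→2]: (40.21+17.73)/2 × 2 = 57.94
  [2→3]: (17.73+11.77)/2 × 1 = 14.75
  [3→9]: (11.77+1.01)/2 × 6 = 38.34
  [9→10]: (1.01+0.67)/2 × 1 = 0.84
  [10→14]: (0.67+0.13)/2 × 4 = 1.6
  [14→14.5]: (0.13+0.11)/2 × 0.5 = 0.06
  Sum = 113.53 mcg/mL·h

AUC = 114 mcg/mL·h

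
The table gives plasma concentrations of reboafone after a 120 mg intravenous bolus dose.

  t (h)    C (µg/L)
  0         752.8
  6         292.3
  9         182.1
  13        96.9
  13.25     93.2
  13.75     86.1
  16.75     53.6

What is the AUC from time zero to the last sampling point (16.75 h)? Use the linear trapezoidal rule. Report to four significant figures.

Trapezoidal AUC_0→16.75:
  [0→6]: (752.8+292.3)/2 × 6 = 3135.3
  [6→9]: (292.3+182.1)/2 × 3 = 711.6
  [9→13]: (182.1+96.9)/2 × 4 = 558.0
  [13→13.25]: (96.9+93.2)/2 × 0.25 = 23.7625
  [13.25→13.75]: (93.2+86.1)/2 × 0.5 = 44.825
  [13.75→16.75]: (86.1+53.6)/2 × 3 = 209.55
  Sum = 4683.0375 µg/L·h

AUC = 4683 µg/L·h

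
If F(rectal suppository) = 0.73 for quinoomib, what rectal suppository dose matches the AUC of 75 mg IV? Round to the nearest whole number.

D_rectal = 103 mg

For equal systemic exposure: F × D_ev = D_iv
D_ev = D_iv / F = 75 / 0.73 = 102.74 mg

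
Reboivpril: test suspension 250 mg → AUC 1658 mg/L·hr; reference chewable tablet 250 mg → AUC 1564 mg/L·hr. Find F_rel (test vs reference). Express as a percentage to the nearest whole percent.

F_rel = 106%

F_rel = (AUC_test/D_test) / (AUC_ref/D_ref)
      = (1658/250) / (1564/250)
      = 6.632 / 6.256 = 1.0601 = 106.01%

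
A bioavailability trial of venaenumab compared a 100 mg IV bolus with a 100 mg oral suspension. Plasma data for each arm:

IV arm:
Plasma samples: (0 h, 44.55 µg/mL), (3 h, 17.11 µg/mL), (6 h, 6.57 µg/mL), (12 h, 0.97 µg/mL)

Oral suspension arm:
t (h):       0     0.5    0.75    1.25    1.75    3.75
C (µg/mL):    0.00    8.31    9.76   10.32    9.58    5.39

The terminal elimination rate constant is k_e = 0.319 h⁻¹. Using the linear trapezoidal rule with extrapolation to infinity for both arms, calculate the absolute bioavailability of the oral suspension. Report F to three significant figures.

F = 0.301

Trapezoidal AUC_0→12 (IV):
  [0→3]: (44.55+17.11)/2 × 3 = 92.49
  [3→6]: (17.11+6.57)/2 × 3 = 35.52
  [6→12]: (6.57+0.97)/2 × 6 = 22.62
  Sum = 150.63 µg/mL·h
IV tail: 0.97/0.319 = 3.041; AUC_iv,0→∞ = 150.63 + 3.041 = 153.671 µg/mL·h
Trapezoidal AUC_0→3.75 (oral suspension):
  [0→0.5]: (0.00+8.31)/2 × 0.5 = 2.0775
  [0.5→0.75]: (8.31+9.76)/2 × 0.25 = 2.25875
  [0.75→1.25]: (9.76+10.32)/2 × 0.5 = 5.02
  [1.25→1.75]: (10.32+9.58)/2 × 0.5 = 4.975
  [1.75→3.75]: (9.58+5.39)/2 × 2 = 14.97
  Sum = 29.30125 µg/mL·h
oral suspension tail: 5.39/0.319 = 16.897; AUC_ev,0→∞ = 29.30125 + 16.897 = 46.19825 µg/mL·h
F = (AUC_ev/D_ev)/(AUC_iv/D_iv) = (46.19825/100)/(153.671/100) = 0.4619825/1.53671 = 0.3006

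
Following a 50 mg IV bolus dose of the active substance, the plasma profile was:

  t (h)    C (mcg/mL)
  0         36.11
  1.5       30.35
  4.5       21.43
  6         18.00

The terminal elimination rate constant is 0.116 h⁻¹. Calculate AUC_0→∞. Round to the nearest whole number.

Trapezoidal AUC_0→6:
  [0→1.5]: (36.11+30.35)/2 × 1.5 = 49.845
  [1.5→4.5]: (30.35+21.43)/2 × 3 = 77.67
  [4.5→6]: (21.43+18.00)/2 × 1.5 = 29.5725
  Sum = 157.0875 mcg/mL·h
Extrapolated tail: C_last / k_e = 18.00 / 0.116 = 155.172
AUC_0→∞ = 157.0875 + 155.172 = 312.2595 mcg/mL·h

AUC = 312 mcg/mL·h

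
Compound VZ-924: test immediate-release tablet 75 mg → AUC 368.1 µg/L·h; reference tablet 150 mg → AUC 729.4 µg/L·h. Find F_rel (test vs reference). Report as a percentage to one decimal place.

F_rel = 100.9%

F_rel = (AUC_test/D_test) / (AUC_ref/D_ref)
      = (368.1/75) / (729.4/150)
      = 4.908 / 4.86267 = 1.0093 = 100.93%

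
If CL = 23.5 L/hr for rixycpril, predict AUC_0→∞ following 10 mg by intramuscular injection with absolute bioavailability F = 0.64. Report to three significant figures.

AUC = 0.272 mg/L·hr

AUC_0→∞ = F × Dose / CL
        = 0.64 × 10 / 23.5 = 0.27234 mg/L·hr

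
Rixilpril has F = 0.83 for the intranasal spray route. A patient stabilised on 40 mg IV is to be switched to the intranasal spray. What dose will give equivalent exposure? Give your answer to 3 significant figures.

For equal systemic exposure: F × D_ev = D_iv
D_ev = D_iv / F = 40 / 0.83 = 48.1928 mg

D_intranasal = 48.2 mg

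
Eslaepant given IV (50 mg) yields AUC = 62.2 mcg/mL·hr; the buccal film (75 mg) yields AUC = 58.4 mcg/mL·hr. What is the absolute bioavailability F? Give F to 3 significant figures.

F = 0.626

F = (AUC_ev / D_ev) / (AUC_iv / D_iv)
  = (58.4/75) / (62.2/50)
  = 0.778667 / 1.244 = 0.6259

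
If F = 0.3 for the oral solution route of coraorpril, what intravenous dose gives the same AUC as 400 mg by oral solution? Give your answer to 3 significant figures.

D_iv = 120 mg

Systemic exposure from an extravascular dose = F × D_ev, so the equivalent IV dose is F × D_ev.
D_iv = F × D_ev = 0.3 × 400 = 120 mg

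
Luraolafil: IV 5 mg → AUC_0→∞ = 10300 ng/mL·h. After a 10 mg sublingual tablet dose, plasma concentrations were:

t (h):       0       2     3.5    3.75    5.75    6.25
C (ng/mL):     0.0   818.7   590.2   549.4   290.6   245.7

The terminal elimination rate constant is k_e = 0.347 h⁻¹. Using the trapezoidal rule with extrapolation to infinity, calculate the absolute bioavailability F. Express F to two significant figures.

F = 0.18

Trapezoidal AUC_0→6.25 (sublingual tablet):
  [0→2]: (0.0+818.7)/2 × 2 = 818.7
  [2→3.5]: (818.7+590.2)/2 × 1.5 = 1056.675
  [3.5→3.75]: (590.2+549.4)/2 × 0.25 = 142.45
  [3.75→5.75]: (549.4+290.6)/2 × 2 = 840.0
  [5.75→6.25]: (290.6+245.7)/2 × 0.5 = 134.075
  Sum = 2991.9 ng/mL·h
Tail: C_last/k_e = 245.7/0.347 = 708.069
AUC_0→∞ (sublingual tablet) = 2991.9 + 708.069 = 3699.969 ng/mL·h
F = (AUC_ev/D_ev)/(AUC_iv/D_iv) = (3699.969/10)/(10300/5) = 369.9969/2060 = 0.1796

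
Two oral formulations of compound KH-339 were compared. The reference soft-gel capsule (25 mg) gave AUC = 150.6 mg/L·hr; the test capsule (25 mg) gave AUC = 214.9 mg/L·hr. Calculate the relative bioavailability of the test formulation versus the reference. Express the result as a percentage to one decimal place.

F_rel = 142.7%

F_rel = (AUC_test/D_test) / (AUC_ref/D_ref)
      = (214.9/25) / (150.6/25)
      = 8.596 / 6.024 = 1.4270 = 142.70%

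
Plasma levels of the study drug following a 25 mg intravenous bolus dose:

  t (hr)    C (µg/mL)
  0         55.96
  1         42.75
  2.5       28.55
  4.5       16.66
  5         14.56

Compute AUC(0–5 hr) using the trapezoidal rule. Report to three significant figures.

Trapezoidal AUC_0→5:
  [0→1]: (55.96+42.75)/2 × 1 = 49.355
  [1→2.5]: (42.75+28.55)/2 × 1.5 = 53.475
  [2.5→4.5]: (28.55+16.66)/2 × 2 = 45.21
  [4.5→5]: (16.66+14.56)/2 × 0.5 = 7.805
  Sum = 155.845 µg/mL·hr

AUC = 156 µg/mL·hr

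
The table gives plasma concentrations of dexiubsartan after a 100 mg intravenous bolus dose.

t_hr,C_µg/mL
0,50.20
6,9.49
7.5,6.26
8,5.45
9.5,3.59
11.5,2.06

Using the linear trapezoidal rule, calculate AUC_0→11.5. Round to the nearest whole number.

AUC = 206 µg/mL·hr

Trapezoidal AUC_0→11.5:
  [0→6]: (50.20+9.49)/2 × 6 = 179.07
  [6→7.5]: (9.49+6.26)/2 × 1.5 = 11.8125
  [7.5→8]: (6.26+5.45)/2 × 0.5 = 2.9275
  [8→9.5]: (5.45+3.59)/2 × 1.5 = 6.78
  [9.5→11.5]: (3.59+2.06)/2 × 2 = 5.65
  Sum = 206.24 µg/mL·hr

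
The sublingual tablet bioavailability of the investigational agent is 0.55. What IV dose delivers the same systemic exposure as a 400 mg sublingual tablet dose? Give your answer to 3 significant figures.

Systemic exposure from an extravascular dose = F × D_ev, so the equivalent IV dose is F × D_ev.
D_iv = F × D_ev = 0.55 × 400 = 220 mg

D_iv = 220 mg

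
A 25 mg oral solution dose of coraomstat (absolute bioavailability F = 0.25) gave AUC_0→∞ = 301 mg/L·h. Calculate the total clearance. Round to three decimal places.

CL = 0.021 L/h

CL = F × Dose / AUC_0→∞
   = 0.25 × 25 / 301 = 0.0207641 L/h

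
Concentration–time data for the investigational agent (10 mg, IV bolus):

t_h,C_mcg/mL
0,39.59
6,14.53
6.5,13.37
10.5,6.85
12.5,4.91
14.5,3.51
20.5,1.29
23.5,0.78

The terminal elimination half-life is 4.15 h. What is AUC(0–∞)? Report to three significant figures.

AUC = 252 mcg/mL·h

Trapezoidal AUC_0→23.5:
  [0→6]: (39.59+14.53)/2 × 6 = 162.36
  [6→6.5]: (14.53+13.37)/2 × 0.5 = 6.975
  [6.5→10.5]: (13.37+6.85)/2 × 4 = 40.44
  [10.5→12.5]: (6.85+4.91)/2 × 2 = 11.76
  [12.5→14.5]: (4.91+3.51)/2 × 2 = 8.42
  [14.5→20.5]: (3.51+1.29)/2 × 6 = 14.4
  [20.5→23.5]: (1.29+0.78)/2 × 3 = 3.105
  Sum = 247.46 mcg/mL·h
k_e = ln2 / t½ = 0.693147 / 4.15 = 0.1670 h^-1
Extrapolated tail: C_last / k_e = 0.78 / 0.167 = 4.671
AUC_0→∞ = 247.46 + 4.671 = 252.131 mcg/mL·h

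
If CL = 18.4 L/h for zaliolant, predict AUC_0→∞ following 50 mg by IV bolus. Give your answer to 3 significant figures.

AUC_0→∞ = Dose_iv / CL
        = 50 / 18.4 = 2.71739 mg/L·h

AUC = 2.72 mg/L·h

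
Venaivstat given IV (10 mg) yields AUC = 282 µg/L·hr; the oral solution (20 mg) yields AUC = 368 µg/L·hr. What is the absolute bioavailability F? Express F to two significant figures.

F = 0.65

F = (AUC_ev / D_ev) / (AUC_iv / D_iv)
  = (368/20) / (282/10)
  = 18.4 / 28.2 = 0.6525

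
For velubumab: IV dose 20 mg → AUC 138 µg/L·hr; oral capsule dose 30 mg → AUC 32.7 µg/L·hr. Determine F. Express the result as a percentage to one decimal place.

F = (AUC_ev / D_ev) / (AUC_iv / D_iv)
  = (32.7/30) / (138/20)
  = 1.09 / 6.9 = 0.1580
  = 15.80%

F = 15.8%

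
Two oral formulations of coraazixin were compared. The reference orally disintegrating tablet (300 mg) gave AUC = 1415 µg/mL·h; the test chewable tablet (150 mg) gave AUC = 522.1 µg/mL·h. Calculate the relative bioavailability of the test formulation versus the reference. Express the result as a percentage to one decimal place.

F_rel = 73.8%

F_rel = (AUC_test/D_test) / (AUC_ref/D_ref)
      = (522.1/150) / (1415/300)
      = 3.48067 / 4.71667 = 0.7380 = 73.80%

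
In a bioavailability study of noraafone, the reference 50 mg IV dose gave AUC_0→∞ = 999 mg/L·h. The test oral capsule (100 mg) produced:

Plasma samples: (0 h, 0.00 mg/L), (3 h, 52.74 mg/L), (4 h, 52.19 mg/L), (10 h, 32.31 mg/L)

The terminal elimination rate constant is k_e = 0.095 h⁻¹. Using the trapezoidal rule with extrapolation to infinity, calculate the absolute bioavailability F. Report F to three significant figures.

F = 0.363

Trapezoidal AUC_0→10 (oral capsule):
  [0→3]: (0.00+52.74)/2 × 3 = 79.11
  [3→4]: (52.74+52.19)/2 × 1 = 52.465
  [4→10]: (52.19+32.31)/2 × 6 = 253.5
  Sum = 385.075 mg/L·h
Tail: C_last/k_e = 32.31/0.095 = 340.105
AUC_0→∞ (oral capsule) = 385.075 + 340.105 = 725.18 mg/L·h
F = (AUC_ev/D_ev)/(AUC_iv/D_iv) = (725.18/100)/(999/50) = 7.2518/19.98 = 0.3630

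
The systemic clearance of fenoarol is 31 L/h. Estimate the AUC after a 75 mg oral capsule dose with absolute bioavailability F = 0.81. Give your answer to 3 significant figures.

AUC = 1.96 mg/L·h

AUC_0→∞ = F × Dose / CL
        = 0.81 × 75 / 31 = 1.95968 mg/L·h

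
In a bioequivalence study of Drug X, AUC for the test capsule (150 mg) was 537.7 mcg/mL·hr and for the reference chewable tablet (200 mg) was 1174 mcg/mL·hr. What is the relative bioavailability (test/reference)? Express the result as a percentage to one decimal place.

F_rel = (AUC_test/D_test) / (AUC_ref/D_ref)
      = (537.7/150) / (1174/200)
      = 3.58467 / 5.87 = 0.6107 = 61.07%

F_rel = 61.1%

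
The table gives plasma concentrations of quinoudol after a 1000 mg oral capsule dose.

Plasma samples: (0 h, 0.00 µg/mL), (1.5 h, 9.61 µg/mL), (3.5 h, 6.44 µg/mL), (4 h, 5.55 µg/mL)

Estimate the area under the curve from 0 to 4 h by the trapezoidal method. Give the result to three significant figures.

Trapezoidal AUC_0→4:
  [0→1.5]: (0.00+9.61)/2 × 1.5 = 7.2075
  [1.5→3.5]: (9.61+6.44)/2 × 2 = 16.05
  [3.5→4]: (6.44+5.55)/2 × 0.5 = 2.9975
  Sum = 26.255 µg/mL·h

AUC = 26.3 µg/mL·h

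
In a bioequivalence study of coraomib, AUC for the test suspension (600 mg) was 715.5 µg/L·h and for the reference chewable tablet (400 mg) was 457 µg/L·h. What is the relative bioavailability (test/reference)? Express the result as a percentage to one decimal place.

F_rel = 104.4%

F_rel = (AUC_test/D_test) / (AUC_ref/D_ref)
      = (715.5/600) / (457/400)
      = 1.1925 / 1.1425 = 1.0438 = 104.38%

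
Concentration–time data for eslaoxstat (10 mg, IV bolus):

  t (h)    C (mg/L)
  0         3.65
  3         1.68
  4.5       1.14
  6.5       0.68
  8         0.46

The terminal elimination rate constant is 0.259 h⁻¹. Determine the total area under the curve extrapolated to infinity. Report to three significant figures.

Trapezoidal AUC_0→8:
  [0→3]: (3.65+1.68)/2 × 3 = 7.995
  [3→4.5]: (1.68+1.14)/2 × 1.5 = 2.115
  [4.5→6.5]: (1.14+0.68)/2 × 2 = 1.82
  [6.5→8]: (0.68+0.46)/2 × 1.5 = 0.855
  Sum = 12.785 mg/L·h
Extrapolated tail: C_last / k_e = 0.46 / 0.259 = 1.776
AUC_0→∞ = 12.785 + 1.776 = 14.561 mg/L·h

AUC = 14.6 mg/L·h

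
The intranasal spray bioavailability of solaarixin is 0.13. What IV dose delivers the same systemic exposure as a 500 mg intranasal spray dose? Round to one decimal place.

D_iv = 65.0 mg

Systemic exposure from an extravascular dose = F × D_ev, so the equivalent IV dose is F × D_ev.
D_iv = F × D_ev = 0.13 × 500 = 65 mg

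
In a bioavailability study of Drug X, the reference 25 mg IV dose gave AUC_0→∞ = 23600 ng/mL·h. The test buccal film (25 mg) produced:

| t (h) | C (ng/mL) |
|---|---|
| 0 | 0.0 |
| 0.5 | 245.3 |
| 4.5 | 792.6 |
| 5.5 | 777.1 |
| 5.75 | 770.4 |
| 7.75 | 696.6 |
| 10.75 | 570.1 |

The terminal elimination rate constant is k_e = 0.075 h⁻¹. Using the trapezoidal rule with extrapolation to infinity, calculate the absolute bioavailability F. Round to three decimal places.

F = 0.597

Trapezoidal AUC_0→10.75 (buccal film):
  [0→0.5]: (0.0+245.3)/2 × 0.5 = 61.325
  [0.5→4.5]: (245.3+792.6)/2 × 4 = 2075.8
  [4.5→5.5]: (792.6+777.1)/2 × 1 = 784.85
  [5.5→5.75]: (777.1+770.4)/2 × 0.25 = 193.4375
  [5.75→7.75]: (770.4+696.6)/2 × 2 = 1467.0
  [7.75→10.75]: (696.6+570.1)/2 × 3 = 1900.05
  Sum = 6482.4625 ng/mL·h
Tail: C_last/k_e = 570.1/0.075 = 7601.333
AUC_0→∞ (buccal film) = 6482.4625 + 7601.333 = 14083.7955 ng/mL·h
F = (AUC_ev/D_ev)/(AUC_iv/D_iv) = (14083.7955/25)/(23600/25) = 563.35182/944 = 0.5968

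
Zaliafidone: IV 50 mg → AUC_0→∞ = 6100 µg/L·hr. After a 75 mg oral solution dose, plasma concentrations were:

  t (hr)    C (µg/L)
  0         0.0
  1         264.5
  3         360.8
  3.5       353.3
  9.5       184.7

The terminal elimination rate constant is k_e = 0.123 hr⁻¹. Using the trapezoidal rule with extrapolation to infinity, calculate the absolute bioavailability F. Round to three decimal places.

F = 0.443

Trapezoidal AUC_0→9.5 (oral solution):
  [0→1]: (0.0+264.5)/2 × 1 = 132.25
  [1→3]: (264.5+360.8)/2 × 2 = 625.3
  [3→3.5]: (360.8+353.3)/2 × 0.5 = 178.525
  [3.5→9.5]: (353.3+184.7)/2 × 6 = 1614.0
  Sum = 2550.075 µg/L·hr
Tail: C_last/k_e = 184.7/0.123 = 1501.626
AUC_0→∞ (oral solution) = 2550.075 + 1501.626 = 4051.701 µg/L·hr
F = (AUC_ev/D_ev)/(AUC_iv/D_iv) = (4051.701/75)/(6100/50) = 54.02268/122 = 0.4428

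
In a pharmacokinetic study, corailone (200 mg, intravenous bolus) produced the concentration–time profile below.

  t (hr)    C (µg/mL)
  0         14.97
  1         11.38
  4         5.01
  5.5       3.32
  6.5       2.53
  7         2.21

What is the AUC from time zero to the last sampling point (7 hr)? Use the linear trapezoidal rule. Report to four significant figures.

Trapezoidal AUC_0→7:
  [0→1]: (14.97+11.38)/2 × 1 = 13.175
  [1→4]: (11.38+5.01)/2 × 3 = 24.585
  [4→5.5]: (5.01+3.32)/2 × 1.5 = 6.2475
  [5.5→6.5]: (3.32+2.53)/2 × 1 = 2.925
  [6.5→7]: (2.53+2.21)/2 × 0.5 = 1.185
  Sum = 48.1175 µg/mL·hr

AUC = 48.12 µg/mL·hr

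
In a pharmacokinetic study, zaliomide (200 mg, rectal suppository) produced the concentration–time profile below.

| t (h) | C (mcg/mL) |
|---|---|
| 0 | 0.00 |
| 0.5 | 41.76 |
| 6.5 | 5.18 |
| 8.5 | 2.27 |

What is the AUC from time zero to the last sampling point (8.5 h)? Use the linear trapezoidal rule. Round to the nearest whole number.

Trapezoidal AUC_0→8.5:
  [0→0.5]: (0.00+41.76)/2 × 0.5 = 10.44
  [0.5→6.5]: (41.76+5.18)/2 × 6 = 140.82
  [6.5→8.5]: (5.18+2.27)/2 × 2 = 7.45
  Sum = 158.71 mcg/mL·h

AUC = 159 mcg/mL·h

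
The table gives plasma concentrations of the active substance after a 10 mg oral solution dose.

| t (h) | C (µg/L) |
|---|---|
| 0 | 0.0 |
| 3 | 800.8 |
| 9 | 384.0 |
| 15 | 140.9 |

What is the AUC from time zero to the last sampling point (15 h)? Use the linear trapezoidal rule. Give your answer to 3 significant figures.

AUC = 6330 µg/L·h

Trapezoidal AUC_0→15:
  [0→3]: (0.0+800.8)/2 × 3 = 1201.2
  [3→9]: (800.8+384.0)/2 × 6 = 3554.4
  [9→15]: (384.0+140.9)/2 × 6 = 1574.7
  Sum = 6330.3 µg/L·h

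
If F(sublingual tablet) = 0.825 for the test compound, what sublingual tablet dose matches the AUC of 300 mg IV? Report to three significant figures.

For equal systemic exposure: F × D_ev = D_iv
D_ev = D_iv / F = 300 / 0.825 = 363.636 mg

D_sublingual = 364 mg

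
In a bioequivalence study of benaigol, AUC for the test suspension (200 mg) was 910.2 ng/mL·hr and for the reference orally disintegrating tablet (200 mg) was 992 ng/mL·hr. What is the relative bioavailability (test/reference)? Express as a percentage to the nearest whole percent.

F_rel = 92%

F_rel = (AUC_test/D_test) / (AUC_ref/D_ref)
      = (910.2/200) / (992/200)
      = 4.551 / 4.96 = 0.9175 = 91.75%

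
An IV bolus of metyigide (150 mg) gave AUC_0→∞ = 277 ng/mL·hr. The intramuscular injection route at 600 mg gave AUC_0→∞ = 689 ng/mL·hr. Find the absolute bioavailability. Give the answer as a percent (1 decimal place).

F = (AUC_ev / D_ev) / (AUC_iv / D_iv)
  = (689/600) / (277/150)
  = 1.14833 / 1.84667 = 0.6218
  = 62.18%

F = 62.2%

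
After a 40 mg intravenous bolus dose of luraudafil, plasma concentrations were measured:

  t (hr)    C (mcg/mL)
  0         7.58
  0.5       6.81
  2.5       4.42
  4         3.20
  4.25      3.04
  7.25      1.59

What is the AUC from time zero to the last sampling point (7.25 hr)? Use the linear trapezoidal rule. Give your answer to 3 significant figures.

AUC = 28.3 mcg/mL·hr

Trapezoidal AUC_0→7.25:
  [0→0.5]: (7.58+6.81)/2 × 0.5 = 3.5975
  [0.5→2.5]: (6.81+4.42)/2 × 2 = 11.23
  [2.5→4]: (4.42+3.20)/2 × 1.5 = 5.715
  [4→4.25]: (3.20+3.04)/2 × 0.25 = 0.78
  [4.25→7.25]: (3.04+1.59)/2 × 3 = 6.945
  Sum = 28.2675 mcg/mL·hr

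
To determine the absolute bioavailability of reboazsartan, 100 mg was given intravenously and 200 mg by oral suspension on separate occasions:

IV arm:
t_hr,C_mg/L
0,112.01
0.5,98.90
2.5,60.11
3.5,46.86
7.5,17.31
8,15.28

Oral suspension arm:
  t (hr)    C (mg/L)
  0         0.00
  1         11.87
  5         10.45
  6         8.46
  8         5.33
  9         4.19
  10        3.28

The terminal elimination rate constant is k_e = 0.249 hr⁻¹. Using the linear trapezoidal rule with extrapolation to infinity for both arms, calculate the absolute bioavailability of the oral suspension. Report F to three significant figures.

Trapezoidal AUC_0→8 (IV):
  [0→0.5]: (112.01+98.90)/2 × 0.5 = 52.7275
  [0.5→2.5]: (98.90+60.11)/2 × 2 = 159.01
  [2.5→3.5]: (60.11+46.86)/2 × 1 = 53.485
  [3.5→7.5]: (46.86+17.31)/2 × 4 = 128.34
  [7.5→8]: (17.31+15.28)/2 × 0.5 = 8.1475
  Sum = 401.71 mg/L·hr
IV tail: 15.28/0.249 = 61.365; AUC_iv,0→∞ = 401.71 + 61.365 = 463.075 mg/L·hr
Trapezoidal AUC_0→10 (oral suspension):
  [0→1]: (0.00+11.87)/2 × 1 = 5.935
  [1→5]: (11.87+10.45)/2 × 4 = 44.64
  [5→6]: (10.45+8.46)/2 × 1 = 9.455
  [6→8]: (8.46+5.33)/2 × 2 = 13.79
  [8→9]: (5.33+4.19)/2 × 1 = 4.76
  [9→10]: (4.19+3.28)/2 × 1 = 3.735
  Sum = 82.315 mg/L·hr
oral suspension tail: 3.28/0.249 = 13.173; AUC_ev,0→∞ = 82.315 + 13.173 = 95.488 mg/L·hr
F = (AUC_ev/D_ev)/(AUC_iv/D_iv) = (95.488/200)/(463.075/100) = 0.47744/4.63075 = 0.1031

F = 0.103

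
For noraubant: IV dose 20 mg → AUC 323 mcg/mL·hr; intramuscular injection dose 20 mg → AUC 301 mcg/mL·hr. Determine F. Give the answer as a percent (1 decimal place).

F = (AUC_ev / D_ev) / (AUC_iv / D_iv)
  = (301/20) / (323/20)
  = 15.05 / 16.15 = 0.9319
  = 93.19%

F = 93.2%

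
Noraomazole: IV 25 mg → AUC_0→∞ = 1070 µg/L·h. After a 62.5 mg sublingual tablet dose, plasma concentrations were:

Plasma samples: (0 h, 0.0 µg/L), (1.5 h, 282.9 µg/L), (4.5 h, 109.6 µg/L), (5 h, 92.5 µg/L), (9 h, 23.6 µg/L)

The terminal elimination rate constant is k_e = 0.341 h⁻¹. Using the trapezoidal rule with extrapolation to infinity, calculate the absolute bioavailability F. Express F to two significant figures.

Trapezoidal AUC_0→9 (sublingual tablet):
  [0→1.5]: (0.0+282.9)/2 × 1.5 = 212.175
  [1.5→4.5]: (282.9+109.6)/2 × 3 = 588.75
  [4.5→5]: (109.6+92.5)/2 × 0.5 = 50.525
  [5→9]: (92.5+23.6)/2 × 4 = 232.2
  Sum = 1083.65 µg/L·h
Tail: C_last/k_e = 23.6/0.341 = 69.208
AUC_0→∞ (sublingual tablet) = 1083.65 + 69.208 = 1152.858 µg/L·h
F = (AUC_ev/D_ev)/(AUC_iv/D_iv) = (1152.858/62.5)/(1070/25) = 18.445728/42.8 = 0.4310

F = 0.43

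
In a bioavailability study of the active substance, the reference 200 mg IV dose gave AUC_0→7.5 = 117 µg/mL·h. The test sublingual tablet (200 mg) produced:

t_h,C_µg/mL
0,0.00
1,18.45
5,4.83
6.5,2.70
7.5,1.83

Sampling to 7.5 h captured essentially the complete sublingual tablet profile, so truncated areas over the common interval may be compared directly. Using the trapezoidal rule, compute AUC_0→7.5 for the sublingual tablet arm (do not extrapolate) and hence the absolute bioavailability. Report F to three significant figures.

Trapezoidal AUC_0→7.5 (sublingual tablet):
  [0→1]: (0.00+18.45)/2 × 1 = 9.225
  [1→5]: (18.45+4.83)/2 × 4 = 46.56
  [5→6.5]: (4.83+2.70)/2 × 1.5 = 5.6475
  [6.5→7.5]: (2.70+1.83)/2 × 1 = 2.265
  Sum = 63.6975 µg/mL·h
F = (AUC_ev/D_ev)/(AUC_iv/D_iv) = (63.6975/200)/(117/200) = 0.3184875/0.585 = 0.5444

F = 0.544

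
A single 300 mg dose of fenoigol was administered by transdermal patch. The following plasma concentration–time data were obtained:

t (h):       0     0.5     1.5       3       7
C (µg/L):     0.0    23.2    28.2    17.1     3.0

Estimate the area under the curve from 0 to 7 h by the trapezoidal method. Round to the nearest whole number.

AUC = 106 µg/L·h

Trapezoidal AUC_0→7:
  [0→0.5]: (0.0+23.2)/2 × 0.5 = 5.8
  [0.5→1.5]: (23.2+28.2)/2 × 1 = 25.7
  [1.5→3]: (28.2+17.1)/2 × 1.5 = 33.975
  [3→7]: (17.1+3.0)/2 × 4 = 40.2
  Sum = 105.675 µg/L·h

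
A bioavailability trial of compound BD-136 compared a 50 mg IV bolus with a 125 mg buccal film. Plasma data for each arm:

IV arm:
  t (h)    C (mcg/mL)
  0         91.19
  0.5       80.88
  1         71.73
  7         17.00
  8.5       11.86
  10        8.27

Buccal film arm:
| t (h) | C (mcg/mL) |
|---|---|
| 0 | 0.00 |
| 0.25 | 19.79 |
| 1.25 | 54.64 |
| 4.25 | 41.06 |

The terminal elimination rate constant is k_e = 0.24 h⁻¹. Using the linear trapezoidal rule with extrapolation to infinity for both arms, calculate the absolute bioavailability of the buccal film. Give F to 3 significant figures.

F = 0.339

Trapezoidal AUC_0→10 (IV):
  [0→0.5]: (91.19+80.88)/2 × 0.5 = 43.0175
  [0.5→1]: (80.88+71.73)/2 × 0.5 = 38.1525
  [1→7]: (71.73+17.00)/2 × 6 = 266.19
  [7→8.5]: (17.00+11.86)/2 × 1.5 = 21.645
  [8.5→10]: (11.86+8.27)/2 × 1.5 = 15.0975
  Sum = 384.1025 mcg/mL·h
IV tail: 8.27/0.24 = 34.458; AUC_iv,0→∞ = 384.1025 + 34.458 = 418.5605 mcg/mL·h
Trapezoidal AUC_0→4.25 (buccal film):
  [0→0.25]: (0.00+19.79)/2 × 0.25 = 2.47375
  [0.25→1.25]: (19.79+54.64)/2 × 1 = 37.215
  [1.25→4.25]: (54.64+41.06)/2 × 3 = 143.55
  Sum = 183.23875 mcg/mL·h
buccal film tail: 41.06/0.24 = 171.083; AUC_ev,0→∞ = 183.23875 + 171.083 = 354.32175 mcg/mL·h
F = (AUC_ev/D_ev)/(AUC_iv/D_iv) = (354.32175/125)/(418.5605/50) = 2.834574/8.37121 = 0.3386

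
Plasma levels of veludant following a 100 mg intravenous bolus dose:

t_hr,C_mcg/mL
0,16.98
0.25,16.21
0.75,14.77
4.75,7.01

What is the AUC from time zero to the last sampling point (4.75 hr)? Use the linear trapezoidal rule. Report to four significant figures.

Trapezoidal AUC_0→4.75:
  [0→0.25]: (16.98+16.21)/2 × 0.25 = 4.14875
  [0.25→0.75]: (16.21+14.77)/2 × 0.5 = 7.745
  [0.75→4.75]: (14.77+7.01)/2 × 4 = 43.56
  Sum = 55.45375 mcg/mL·hr

AUC = 55.45 mcg/mL·hr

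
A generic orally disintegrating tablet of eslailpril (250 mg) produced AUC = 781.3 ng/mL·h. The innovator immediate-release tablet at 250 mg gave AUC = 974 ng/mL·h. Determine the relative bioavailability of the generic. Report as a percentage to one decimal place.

F_rel = (AUC_test/D_test) / (AUC_ref/D_ref)
      = (781.3/250) / (974/250)
      = 3.1252 / 3.896 = 0.8022 = 80.22%

F_rel = 80.2%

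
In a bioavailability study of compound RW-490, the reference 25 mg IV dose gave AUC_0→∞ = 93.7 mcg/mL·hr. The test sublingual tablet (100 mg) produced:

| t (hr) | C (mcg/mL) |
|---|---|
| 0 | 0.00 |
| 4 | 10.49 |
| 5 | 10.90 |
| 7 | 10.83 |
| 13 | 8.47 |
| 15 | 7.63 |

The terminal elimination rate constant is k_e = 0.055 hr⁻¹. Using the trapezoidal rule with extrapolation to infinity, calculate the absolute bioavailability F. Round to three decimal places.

Trapezoidal AUC_0→15 (sublingual tablet):
  [0→4]: (0.00+10.49)/2 × 4 = 20.98
  [4→5]: (10.49+10.90)/2 × 1 = 10.695
  [5→7]: (10.90+10.83)/2 × 2 = 21.73
  [7→13]: (10.83+8.47)/2 × 6 = 57.9
  [13→15]: (8.47+7.63)/2 × 2 = 16.1
  Sum = 127.405 mcg/mL·hr
Tail: C_last/k_e = 7.63/0.055 = 138.727
AUC_0→∞ (sublingual tablet) = 127.405 + 138.727 = 266.132 mcg/mL·hr
F = (AUC_ev/D_ev)/(AUC_iv/D_iv) = (266.132/100)/(93.7/25) = 2.66132/3.748 = 0.7101

F = 0.710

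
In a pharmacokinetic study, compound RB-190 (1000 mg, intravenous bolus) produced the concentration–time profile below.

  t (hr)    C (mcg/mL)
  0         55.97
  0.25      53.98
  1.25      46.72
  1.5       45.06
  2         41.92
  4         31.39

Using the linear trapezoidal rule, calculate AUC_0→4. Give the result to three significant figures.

AUC = 171 mcg/mL·hr

Trapezoidal AUC_0→4:
  [0→0.25]: (55.97+53.98)/2 × 0.25 = 13.74375
  [0.25→1.25]: (53.98+46.72)/2 × 1 = 50.35
  [1.25→1.5]: (46.72+45.06)/2 × 0.25 = 11.4725
  [1.5→2]: (45.06+41.92)/2 × 0.5 = 21.745
  [2→4]: (41.92+31.39)/2 × 2 = 73.31
  Sum = 170.62125 mcg/mL·hr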